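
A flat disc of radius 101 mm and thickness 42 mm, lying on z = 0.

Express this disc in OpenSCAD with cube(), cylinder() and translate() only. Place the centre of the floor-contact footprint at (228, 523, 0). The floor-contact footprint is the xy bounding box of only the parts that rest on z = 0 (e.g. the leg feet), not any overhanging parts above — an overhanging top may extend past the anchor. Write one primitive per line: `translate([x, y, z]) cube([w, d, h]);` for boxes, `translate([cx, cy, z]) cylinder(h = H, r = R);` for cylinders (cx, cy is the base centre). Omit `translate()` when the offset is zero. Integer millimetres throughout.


translate([228, 523, 0]) cylinder(h = 42, r = 101);


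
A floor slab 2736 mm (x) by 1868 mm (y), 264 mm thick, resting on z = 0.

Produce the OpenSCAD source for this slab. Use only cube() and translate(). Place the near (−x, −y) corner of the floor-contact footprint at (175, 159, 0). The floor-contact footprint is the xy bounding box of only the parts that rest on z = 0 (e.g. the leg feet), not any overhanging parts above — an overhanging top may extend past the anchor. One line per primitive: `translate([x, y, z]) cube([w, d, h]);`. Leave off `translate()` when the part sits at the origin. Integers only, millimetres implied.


translate([175, 159, 0]) cube([2736, 1868, 264]);


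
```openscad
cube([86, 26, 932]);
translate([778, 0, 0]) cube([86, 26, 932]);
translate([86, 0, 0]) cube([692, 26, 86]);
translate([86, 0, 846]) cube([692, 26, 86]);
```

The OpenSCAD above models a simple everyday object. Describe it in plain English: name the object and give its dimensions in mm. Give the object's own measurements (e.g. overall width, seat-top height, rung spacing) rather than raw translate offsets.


A rectangular picture frame lying in the x–z plane (depth along y). The opening is 692 mm wide (x) by 760 mm tall (z), surrounded by a border 86 mm wide on all four sides. The frame is 26 mm deep and is made of two full-height vertical stiles with two horizontal rails fitted between them.


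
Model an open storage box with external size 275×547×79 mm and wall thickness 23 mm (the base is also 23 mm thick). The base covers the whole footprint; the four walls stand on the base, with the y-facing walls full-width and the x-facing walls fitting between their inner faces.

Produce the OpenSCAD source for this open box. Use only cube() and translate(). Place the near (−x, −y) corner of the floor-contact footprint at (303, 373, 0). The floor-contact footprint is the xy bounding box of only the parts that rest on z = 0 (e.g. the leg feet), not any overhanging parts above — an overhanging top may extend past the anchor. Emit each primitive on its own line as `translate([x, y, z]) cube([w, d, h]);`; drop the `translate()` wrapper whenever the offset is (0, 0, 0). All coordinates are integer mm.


translate([303, 373, 0]) cube([275, 547, 23]);
translate([303, 373, 23]) cube([275, 23, 56]);
translate([303, 897, 23]) cube([275, 23, 56]);
translate([303, 396, 23]) cube([23, 501, 56]);
translate([555, 396, 23]) cube([23, 501, 56]);


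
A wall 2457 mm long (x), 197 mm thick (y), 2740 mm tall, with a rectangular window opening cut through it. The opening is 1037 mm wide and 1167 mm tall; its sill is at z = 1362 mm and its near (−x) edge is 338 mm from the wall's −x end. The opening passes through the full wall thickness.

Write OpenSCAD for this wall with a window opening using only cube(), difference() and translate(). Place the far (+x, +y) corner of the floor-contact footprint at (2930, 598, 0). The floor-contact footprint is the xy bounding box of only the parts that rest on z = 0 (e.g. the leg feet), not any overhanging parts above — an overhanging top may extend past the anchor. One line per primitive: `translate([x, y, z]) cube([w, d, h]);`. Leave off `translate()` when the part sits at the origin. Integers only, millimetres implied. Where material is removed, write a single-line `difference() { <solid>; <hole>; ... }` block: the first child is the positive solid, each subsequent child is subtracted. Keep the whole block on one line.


difference() { translate([473, 401, 0]) cube([2457, 197, 2740]); translate([811, 401, 1362]) cube([1037, 197, 1167]); }


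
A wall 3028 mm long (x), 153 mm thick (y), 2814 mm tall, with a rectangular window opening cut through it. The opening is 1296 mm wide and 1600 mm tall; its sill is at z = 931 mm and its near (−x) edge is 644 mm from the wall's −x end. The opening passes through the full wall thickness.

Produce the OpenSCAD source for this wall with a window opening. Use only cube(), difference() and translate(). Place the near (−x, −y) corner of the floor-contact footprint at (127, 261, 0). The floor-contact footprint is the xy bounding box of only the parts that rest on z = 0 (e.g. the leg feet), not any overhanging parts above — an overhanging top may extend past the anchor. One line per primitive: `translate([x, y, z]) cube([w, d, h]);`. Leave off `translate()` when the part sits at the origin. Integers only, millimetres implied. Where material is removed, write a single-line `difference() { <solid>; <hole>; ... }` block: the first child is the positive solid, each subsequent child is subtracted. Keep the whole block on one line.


difference() { translate([127, 261, 0]) cube([3028, 153, 2814]); translate([771, 261, 931]) cube([1296, 153, 1600]); }


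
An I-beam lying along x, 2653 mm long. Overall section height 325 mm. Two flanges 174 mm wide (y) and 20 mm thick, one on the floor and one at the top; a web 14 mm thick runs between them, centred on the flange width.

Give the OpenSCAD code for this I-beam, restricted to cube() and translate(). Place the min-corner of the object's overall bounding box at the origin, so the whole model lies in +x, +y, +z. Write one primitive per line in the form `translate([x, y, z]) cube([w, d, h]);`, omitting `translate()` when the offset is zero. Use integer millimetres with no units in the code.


cube([2653, 174, 20]);
translate([0, 80, 20]) cube([2653, 14, 285]);
translate([0, 0, 305]) cube([2653, 174, 20]);


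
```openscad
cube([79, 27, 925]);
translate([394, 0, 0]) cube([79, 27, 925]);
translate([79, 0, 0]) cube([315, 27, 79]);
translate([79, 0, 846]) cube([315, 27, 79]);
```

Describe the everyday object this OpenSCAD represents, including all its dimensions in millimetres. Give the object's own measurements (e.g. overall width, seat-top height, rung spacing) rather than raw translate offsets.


A rectangular picture frame lying in the x–z plane (depth along y). The opening is 315 mm wide (x) by 767 mm tall (z), surrounded by a border 79 mm wide on all four sides. The frame is 27 mm deep and is made of two full-height vertical stiles with two horizontal rails fitted between them.


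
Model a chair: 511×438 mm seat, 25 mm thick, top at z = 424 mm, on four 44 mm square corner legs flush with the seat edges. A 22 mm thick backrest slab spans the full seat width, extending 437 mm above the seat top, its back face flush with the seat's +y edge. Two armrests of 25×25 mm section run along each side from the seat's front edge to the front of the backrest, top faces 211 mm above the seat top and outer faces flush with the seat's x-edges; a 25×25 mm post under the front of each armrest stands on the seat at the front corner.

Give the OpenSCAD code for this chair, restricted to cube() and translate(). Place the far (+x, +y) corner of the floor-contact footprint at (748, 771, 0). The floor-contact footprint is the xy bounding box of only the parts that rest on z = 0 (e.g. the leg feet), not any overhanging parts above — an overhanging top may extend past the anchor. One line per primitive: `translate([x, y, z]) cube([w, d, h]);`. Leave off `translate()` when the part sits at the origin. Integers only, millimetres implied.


translate([237, 333, 399]) cube([511, 438, 25]);
translate([237, 333, 0]) cube([44, 44, 399]);
translate([704, 333, 0]) cube([44, 44, 399]);
translate([237, 727, 0]) cube([44, 44, 399]);
translate([704, 727, 0]) cube([44, 44, 399]);
translate([237, 749, 424]) cube([511, 22, 437]);
translate([237, 333, 610]) cube([25, 416, 25]);
translate([723, 333, 610]) cube([25, 416, 25]);
translate([237, 333, 424]) cube([25, 25, 186]);
translate([723, 333, 424]) cube([25, 25, 186]);


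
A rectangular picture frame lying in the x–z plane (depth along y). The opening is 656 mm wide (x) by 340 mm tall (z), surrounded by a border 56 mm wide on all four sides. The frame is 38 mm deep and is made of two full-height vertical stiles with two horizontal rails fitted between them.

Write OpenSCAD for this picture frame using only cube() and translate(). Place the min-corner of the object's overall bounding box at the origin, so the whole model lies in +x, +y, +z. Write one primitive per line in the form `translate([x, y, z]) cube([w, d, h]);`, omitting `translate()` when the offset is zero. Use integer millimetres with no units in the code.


cube([56, 38, 452]);
translate([712, 0, 0]) cube([56, 38, 452]);
translate([56, 0, 0]) cube([656, 38, 56]);
translate([56, 0, 396]) cube([656, 38, 56]);


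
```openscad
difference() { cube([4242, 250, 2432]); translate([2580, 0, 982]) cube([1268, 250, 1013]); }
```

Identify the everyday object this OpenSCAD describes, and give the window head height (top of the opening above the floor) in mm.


A wall with a window opening. The window head height is 1995 mm.

A wall with a rectangular opening subtracted — a window. Sill at z = 982, opening 1013 mm tall, so the head is at 982 + 1013 = 1995 mm.


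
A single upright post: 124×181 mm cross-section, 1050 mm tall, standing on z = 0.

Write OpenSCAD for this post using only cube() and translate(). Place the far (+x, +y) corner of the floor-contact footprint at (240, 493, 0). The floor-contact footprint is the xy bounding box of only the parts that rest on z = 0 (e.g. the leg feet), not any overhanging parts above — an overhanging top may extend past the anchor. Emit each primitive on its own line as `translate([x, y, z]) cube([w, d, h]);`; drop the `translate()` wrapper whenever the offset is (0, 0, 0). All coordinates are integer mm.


translate([116, 312, 0]) cube([124, 181, 1050]);


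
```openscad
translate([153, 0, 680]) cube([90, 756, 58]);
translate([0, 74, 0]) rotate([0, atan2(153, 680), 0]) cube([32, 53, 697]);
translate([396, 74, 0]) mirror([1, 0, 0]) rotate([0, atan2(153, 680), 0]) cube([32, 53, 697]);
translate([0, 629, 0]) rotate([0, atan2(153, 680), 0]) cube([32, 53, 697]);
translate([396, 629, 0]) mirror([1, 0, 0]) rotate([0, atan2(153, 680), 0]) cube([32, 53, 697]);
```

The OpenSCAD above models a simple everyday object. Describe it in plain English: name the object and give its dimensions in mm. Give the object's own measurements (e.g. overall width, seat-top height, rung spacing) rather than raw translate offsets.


A sawhorse. A 90×756×58 mm beam (x, y, z) sits on two A-frame leg pairs. Each pair is two raked legs of 32×53 mm section (53 mm along y) splaying symmetrically in x. Each leg rises 680 mm vertically over 153 mm of horizontal reach and is 697 mm long along its own axis. Every leg's outer bottom edge rests on the floor and its outer top edge meets a bottom edge of the beam — the left legs (tilting toward +x) meet the beam's −x bottom edge, the right legs (their mirror images, tilting toward −x) meet its +x bottom edge — so the leg tops tuck under the beam, the beam's underside is 680 mm above the floor, and the feet are 396 mm apart outside-to-outside with the beam centred between them. The two leg pairs are set in 74 mm from either end of the beam.


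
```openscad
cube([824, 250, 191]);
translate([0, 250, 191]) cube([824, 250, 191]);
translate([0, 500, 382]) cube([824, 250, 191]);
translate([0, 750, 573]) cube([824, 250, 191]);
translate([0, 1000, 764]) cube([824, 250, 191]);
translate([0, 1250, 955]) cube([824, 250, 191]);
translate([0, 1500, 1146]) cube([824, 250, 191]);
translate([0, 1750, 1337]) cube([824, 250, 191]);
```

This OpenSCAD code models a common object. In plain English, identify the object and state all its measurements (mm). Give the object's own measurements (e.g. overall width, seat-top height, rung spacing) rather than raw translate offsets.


A straight staircase of 8 solid steps. Each step is 824 mm wide (x), 250 mm deep (y, the going) and 191 mm tall (the rise). The first step rests on the floor; each subsequent step sits one going further in +y and one rise higher in +z, directly behind and above the previous step with no overlap.


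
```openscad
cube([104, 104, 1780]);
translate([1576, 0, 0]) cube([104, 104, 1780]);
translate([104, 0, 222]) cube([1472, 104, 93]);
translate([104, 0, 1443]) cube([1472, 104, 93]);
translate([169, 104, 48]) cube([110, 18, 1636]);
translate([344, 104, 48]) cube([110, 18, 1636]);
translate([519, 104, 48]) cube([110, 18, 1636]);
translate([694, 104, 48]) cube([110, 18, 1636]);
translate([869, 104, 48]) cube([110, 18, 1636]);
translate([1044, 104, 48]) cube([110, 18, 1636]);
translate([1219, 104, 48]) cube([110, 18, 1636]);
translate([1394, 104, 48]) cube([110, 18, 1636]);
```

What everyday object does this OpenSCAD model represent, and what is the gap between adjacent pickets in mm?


A fence section. The picket gap is 65 mm.

Two posts, two rails, 8 pickets — a fence section. Span 1472 mm holds 8 pickets of 110 mm with 9 equal gaps: ⌊(1472 − 8·110) / 9⌋ = 65 mm.


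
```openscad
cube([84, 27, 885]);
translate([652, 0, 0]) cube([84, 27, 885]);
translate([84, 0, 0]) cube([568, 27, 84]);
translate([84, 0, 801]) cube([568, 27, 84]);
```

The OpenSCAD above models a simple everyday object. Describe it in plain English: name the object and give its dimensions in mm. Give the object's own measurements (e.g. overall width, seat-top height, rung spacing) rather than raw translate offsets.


A rectangular picture frame lying in the x–z plane (depth along y). The opening is 568 mm wide (x) by 717 mm tall (z), surrounded by a border 84 mm wide on all four sides. The frame is 27 mm deep and is made of two full-height vertical stiles with two horizontal rails fitted between them.


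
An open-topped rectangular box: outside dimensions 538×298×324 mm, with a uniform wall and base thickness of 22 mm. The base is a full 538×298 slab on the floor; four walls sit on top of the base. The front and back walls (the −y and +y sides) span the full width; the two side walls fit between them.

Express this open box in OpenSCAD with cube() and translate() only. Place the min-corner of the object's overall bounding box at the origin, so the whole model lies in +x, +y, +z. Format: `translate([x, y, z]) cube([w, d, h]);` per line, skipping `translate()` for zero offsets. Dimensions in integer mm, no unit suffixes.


cube([538, 298, 22]);
translate([0, 0, 22]) cube([538, 22, 302]);
translate([0, 276, 22]) cube([538, 22, 302]);
translate([0, 22, 22]) cube([22, 254, 302]);
translate([516, 22, 22]) cube([22, 254, 302]);


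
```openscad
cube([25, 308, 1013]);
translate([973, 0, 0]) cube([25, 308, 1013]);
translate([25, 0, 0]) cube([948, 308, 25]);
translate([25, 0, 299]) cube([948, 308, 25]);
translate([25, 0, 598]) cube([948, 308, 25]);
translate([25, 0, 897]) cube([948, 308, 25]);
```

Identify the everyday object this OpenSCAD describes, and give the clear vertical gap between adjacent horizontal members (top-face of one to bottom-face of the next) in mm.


A bookshelf. The clear shelf gap is 274 mm.

Two tall side panels with 4 horizontal boards between them — a bookshelf. The first two shelf undersides are at z = 0 and z = 299; with shelf thickness 25, the clear gap is 299 − 0 − 25 = 274 mm.


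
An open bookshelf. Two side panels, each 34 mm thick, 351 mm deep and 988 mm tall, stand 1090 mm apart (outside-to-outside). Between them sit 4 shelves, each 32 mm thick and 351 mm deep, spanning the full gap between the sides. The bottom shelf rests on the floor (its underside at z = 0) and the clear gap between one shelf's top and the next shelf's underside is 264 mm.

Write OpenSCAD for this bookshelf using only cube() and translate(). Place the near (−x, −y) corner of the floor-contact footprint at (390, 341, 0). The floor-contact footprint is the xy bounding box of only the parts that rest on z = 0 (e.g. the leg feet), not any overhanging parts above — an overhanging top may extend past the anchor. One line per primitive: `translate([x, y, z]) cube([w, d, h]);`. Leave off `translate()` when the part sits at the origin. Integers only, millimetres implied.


translate([390, 341, 0]) cube([34, 351, 988]);
translate([1446, 341, 0]) cube([34, 351, 988]);
translate([424, 341, 0]) cube([1022, 351, 32]);
translate([424, 341, 296]) cube([1022, 351, 32]);
translate([424, 341, 592]) cube([1022, 351, 32]);
translate([424, 341, 888]) cube([1022, 351, 32]);


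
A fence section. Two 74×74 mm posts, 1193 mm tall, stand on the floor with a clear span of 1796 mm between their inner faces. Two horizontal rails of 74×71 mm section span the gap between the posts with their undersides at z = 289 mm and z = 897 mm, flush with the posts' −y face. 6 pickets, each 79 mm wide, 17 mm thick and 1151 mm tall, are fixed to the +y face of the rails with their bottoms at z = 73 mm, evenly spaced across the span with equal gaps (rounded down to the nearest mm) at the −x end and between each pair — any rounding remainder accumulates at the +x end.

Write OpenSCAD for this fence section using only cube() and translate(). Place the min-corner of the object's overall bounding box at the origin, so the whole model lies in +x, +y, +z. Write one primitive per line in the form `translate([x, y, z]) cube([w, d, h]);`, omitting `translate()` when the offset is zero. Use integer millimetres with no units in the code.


cube([74, 74, 1193]);
translate([1870, 0, 0]) cube([74, 74, 1193]);
translate([74, 0, 289]) cube([1796, 74, 71]);
translate([74, 0, 897]) cube([1796, 74, 71]);
translate([262, 74, 73]) cube([79, 17, 1151]);
translate([529, 74, 73]) cube([79, 17, 1151]);
translate([796, 74, 73]) cube([79, 17, 1151]);
translate([1063, 74, 73]) cube([79, 17, 1151]);
translate([1330, 74, 73]) cube([79, 17, 1151]);
translate([1597, 74, 73]) cube([79, 17, 1151]);


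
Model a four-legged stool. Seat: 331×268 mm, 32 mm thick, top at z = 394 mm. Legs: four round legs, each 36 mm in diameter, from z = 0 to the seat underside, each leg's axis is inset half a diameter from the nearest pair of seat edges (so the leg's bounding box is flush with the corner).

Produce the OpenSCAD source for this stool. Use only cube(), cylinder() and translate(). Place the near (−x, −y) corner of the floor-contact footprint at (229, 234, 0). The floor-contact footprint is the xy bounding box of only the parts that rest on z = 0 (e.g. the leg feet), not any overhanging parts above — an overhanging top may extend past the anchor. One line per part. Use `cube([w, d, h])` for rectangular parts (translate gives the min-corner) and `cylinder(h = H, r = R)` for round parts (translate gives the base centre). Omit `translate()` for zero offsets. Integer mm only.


translate([229, 234, 362]) cube([331, 268, 32]);
translate([247, 252, 0]) cylinder(h = 362, r = 18);
translate([542, 252, 0]) cylinder(h = 362, r = 18);
translate([247, 484, 0]) cylinder(h = 362, r = 18);
translate([542, 484, 0]) cylinder(h = 362, r = 18);


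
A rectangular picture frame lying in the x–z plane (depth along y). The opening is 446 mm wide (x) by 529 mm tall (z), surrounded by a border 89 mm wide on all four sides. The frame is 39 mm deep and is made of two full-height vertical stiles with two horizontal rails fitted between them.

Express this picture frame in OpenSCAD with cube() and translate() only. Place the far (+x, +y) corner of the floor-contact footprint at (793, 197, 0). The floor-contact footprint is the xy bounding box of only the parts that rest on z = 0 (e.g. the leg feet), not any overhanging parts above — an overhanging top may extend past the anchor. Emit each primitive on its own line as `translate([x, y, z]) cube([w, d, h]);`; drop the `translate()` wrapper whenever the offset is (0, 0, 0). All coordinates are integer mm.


translate([169, 158, 0]) cube([89, 39, 707]);
translate([704, 158, 0]) cube([89, 39, 707]);
translate([258, 158, 0]) cube([446, 39, 89]);
translate([258, 158, 618]) cube([446, 39, 89]);


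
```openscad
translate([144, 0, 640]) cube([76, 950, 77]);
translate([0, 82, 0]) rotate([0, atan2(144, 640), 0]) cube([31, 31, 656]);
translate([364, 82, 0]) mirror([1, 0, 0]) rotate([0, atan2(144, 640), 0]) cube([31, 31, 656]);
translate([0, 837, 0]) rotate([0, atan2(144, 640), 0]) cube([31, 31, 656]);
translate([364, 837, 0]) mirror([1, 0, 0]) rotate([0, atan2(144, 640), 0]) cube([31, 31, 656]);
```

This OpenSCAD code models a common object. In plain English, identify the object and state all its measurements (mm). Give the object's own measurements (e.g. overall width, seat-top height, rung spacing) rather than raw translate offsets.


A sawhorse. A 76×950×77 mm beam (x, y, z) sits on two A-frame leg pairs. Each pair is two raked legs of 31×31 mm section (31 mm along y) splaying symmetrically in x. Each leg rises 640 mm vertically over 144 mm of horizontal reach and is 656 mm long along its own axis. Every leg's outer bottom edge rests on the floor and its outer top edge meets a bottom edge of the beam — the left legs (tilting toward +x) meet the beam's −x bottom edge, the right legs (their mirror images, tilting toward −x) meet its +x bottom edge — so the leg tops tuck under the beam, the beam's underside is 640 mm above the floor, and the feet are 364 mm apart outside-to-outside with the beam centred between them. The two leg pairs are set in 82 mm from either end of the beam.


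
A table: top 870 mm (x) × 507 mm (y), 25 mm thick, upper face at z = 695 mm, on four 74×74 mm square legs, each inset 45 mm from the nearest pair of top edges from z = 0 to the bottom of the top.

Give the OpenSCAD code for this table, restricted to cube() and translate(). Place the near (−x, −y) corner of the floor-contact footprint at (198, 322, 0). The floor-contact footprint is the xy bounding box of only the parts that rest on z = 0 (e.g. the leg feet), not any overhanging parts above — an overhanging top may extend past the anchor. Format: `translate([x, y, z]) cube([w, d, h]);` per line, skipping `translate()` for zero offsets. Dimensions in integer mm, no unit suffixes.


// leg_h = 695 - 25 = 670
translate([153, 277, 670]) cube([870, 507, 25]);
translate([198, 322, 0]) cube([74, 74, 670]);
translate([904, 322, 0]) cube([74, 74, 670]);
translate([198, 665, 0]) cube([74, 74, 670]);
translate([904, 665, 0]) cube([74, 74, 670]);


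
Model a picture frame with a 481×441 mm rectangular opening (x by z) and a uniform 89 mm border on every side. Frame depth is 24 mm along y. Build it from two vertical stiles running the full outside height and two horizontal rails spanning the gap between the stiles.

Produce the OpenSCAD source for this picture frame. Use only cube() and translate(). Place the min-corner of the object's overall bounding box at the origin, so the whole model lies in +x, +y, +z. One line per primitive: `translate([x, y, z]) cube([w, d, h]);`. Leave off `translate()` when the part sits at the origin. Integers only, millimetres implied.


cube([89, 24, 619]);
translate([570, 0, 0]) cube([89, 24, 619]);
translate([89, 0, 0]) cube([481, 24, 89]);
translate([89, 0, 530]) cube([481, 24, 89]);


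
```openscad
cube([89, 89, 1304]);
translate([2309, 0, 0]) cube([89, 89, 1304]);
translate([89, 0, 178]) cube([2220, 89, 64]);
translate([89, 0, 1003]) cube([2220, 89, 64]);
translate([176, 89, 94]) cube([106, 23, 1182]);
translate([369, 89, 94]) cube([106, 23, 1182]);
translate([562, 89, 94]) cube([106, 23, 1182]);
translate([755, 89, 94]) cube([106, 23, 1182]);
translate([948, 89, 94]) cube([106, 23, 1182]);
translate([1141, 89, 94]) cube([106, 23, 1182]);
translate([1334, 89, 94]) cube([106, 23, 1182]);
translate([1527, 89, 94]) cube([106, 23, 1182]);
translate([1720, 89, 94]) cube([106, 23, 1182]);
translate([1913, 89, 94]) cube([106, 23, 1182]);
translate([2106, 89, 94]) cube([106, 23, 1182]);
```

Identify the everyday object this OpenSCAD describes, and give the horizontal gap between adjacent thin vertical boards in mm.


A fence section. The picket gap is 87 mm.

Two posts, two rails, 11 pickets — a fence section. Span 2220 mm holds 11 pickets of 106 mm with 12 equal gaps: ⌊(2220 − 11·106) / 12⌋ = 87 mm.


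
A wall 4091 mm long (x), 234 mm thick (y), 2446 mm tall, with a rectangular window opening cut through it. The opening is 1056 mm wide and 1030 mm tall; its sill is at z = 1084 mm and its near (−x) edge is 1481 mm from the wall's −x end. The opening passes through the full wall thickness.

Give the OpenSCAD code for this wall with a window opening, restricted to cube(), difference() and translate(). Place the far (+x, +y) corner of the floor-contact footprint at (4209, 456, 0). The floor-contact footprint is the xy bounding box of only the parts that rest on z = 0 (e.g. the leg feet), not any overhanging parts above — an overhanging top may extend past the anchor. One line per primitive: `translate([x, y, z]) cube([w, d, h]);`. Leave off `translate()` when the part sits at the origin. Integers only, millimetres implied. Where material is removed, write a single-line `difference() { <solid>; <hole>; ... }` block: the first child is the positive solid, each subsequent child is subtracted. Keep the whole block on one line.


difference() { translate([118, 222, 0]) cube([4091, 234, 2446]); translate([1599, 222, 1084]) cube([1056, 234, 1030]); }


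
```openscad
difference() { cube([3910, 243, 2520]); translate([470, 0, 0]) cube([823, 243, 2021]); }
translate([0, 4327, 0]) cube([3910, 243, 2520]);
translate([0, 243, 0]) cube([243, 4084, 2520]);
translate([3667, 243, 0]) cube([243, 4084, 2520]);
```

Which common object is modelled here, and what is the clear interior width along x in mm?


A single room. The interior width is 3424 mm.

Four walls enclosing a rectangle with a door in the front wall — a room. Outside width 3910 minus two 243 mm walls gives 3424 mm.


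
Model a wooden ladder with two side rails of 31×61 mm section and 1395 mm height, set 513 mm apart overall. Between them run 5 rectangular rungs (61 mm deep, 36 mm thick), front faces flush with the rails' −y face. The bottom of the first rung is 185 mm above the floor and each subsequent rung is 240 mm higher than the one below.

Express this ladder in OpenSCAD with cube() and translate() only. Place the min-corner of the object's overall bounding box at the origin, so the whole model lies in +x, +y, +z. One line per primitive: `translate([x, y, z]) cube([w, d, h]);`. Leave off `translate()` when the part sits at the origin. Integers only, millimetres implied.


cube([31, 61, 1395]);
translate([482, 0, 0]) cube([31, 61, 1395]);
translate([31, 0, 185]) cube([451, 61, 36]);
translate([31, 0, 425]) cube([451, 61, 36]);
translate([31, 0, 665]) cube([451, 61, 36]);
translate([31, 0, 905]) cube([451, 61, 36]);
translate([31, 0, 1145]) cube([451, 61, 36]);


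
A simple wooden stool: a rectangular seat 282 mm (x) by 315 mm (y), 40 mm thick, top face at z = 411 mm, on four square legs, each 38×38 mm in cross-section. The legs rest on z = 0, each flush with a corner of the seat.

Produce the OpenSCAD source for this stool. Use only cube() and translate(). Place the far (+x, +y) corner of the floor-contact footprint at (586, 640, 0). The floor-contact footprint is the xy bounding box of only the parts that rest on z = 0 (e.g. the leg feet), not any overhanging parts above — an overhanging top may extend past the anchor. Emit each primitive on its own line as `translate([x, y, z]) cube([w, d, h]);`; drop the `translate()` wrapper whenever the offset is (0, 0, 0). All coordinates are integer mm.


translate([304, 325, 371]) cube([282, 315, 40]);
translate([304, 325, 0]) cube([38, 38, 371]);
translate([548, 325, 0]) cube([38, 38, 371]);
translate([304, 602, 0]) cube([38, 38, 371]);
translate([548, 602, 0]) cube([38, 38, 371]);


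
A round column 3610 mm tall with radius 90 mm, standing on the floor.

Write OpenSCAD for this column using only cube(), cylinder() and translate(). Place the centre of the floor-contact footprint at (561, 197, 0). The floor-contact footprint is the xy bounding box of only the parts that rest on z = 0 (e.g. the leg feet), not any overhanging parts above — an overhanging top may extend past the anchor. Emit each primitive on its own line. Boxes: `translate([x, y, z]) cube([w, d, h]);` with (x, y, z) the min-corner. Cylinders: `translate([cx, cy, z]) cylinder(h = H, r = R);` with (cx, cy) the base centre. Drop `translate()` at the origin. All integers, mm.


translate([561, 197, 0]) cylinder(h = 3610, r = 90);


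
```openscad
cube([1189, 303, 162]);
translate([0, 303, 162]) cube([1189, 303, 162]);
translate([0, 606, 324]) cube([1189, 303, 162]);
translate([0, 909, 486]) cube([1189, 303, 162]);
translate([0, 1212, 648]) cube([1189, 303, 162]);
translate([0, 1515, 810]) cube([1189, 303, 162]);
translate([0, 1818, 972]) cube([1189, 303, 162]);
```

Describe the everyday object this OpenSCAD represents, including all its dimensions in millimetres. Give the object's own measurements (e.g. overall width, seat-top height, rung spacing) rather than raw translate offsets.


A straight staircase of 7 solid steps. Each step is 1189 mm wide (x), 303 mm deep (y, the going) and 162 mm tall (the rise). The first step rests on the floor; each subsequent step sits one going further in +y and one rise higher in +z, directly behind and above the previous step with no overlap.


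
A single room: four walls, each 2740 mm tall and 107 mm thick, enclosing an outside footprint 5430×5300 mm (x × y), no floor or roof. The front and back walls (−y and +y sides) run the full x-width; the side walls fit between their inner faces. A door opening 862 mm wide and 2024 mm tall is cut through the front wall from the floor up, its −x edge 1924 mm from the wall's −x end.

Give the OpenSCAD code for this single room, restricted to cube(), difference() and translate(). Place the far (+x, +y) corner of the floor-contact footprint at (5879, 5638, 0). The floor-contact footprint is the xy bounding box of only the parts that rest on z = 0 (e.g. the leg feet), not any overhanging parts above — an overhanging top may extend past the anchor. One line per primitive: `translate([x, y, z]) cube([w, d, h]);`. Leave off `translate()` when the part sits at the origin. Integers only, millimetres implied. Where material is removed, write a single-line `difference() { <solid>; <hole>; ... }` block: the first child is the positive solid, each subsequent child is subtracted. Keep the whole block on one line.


difference() { translate([449, 338, 0]) cube([5430, 107, 2740]); translate([2373, 338, 0]) cube([862, 107, 2024]); }
translate([449, 5531, 0]) cube([5430, 107, 2740]);
translate([449, 445, 0]) cube([107, 5086, 2740]);
translate([5772, 445, 0]) cube([107, 5086, 2740]);


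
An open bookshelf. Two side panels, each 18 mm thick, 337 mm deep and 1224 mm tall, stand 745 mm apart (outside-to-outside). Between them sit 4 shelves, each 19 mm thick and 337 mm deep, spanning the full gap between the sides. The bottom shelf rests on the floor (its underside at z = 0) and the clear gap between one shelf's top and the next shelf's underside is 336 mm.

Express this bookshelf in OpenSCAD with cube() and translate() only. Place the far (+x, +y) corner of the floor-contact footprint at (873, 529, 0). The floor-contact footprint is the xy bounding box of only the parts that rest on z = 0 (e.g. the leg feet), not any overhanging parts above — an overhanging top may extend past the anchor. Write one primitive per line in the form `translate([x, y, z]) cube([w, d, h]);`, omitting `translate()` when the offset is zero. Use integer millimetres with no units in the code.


translate([128, 192, 0]) cube([18, 337, 1224]);
translate([855, 192, 0]) cube([18, 337, 1224]);
translate([146, 192, 0]) cube([709, 337, 19]);
translate([146, 192, 355]) cube([709, 337, 19]);
translate([146, 192, 710]) cube([709, 337, 19]);
translate([146, 192, 1065]) cube([709, 337, 19]);


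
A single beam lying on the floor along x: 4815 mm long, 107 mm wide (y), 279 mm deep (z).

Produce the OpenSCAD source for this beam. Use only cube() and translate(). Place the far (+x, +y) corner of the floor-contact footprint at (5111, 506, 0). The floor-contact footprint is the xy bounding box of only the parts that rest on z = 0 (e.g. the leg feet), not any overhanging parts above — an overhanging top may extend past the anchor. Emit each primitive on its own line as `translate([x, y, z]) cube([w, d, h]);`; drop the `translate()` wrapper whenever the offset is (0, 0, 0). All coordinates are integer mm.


translate([296, 399, 0]) cube([4815, 107, 279]);


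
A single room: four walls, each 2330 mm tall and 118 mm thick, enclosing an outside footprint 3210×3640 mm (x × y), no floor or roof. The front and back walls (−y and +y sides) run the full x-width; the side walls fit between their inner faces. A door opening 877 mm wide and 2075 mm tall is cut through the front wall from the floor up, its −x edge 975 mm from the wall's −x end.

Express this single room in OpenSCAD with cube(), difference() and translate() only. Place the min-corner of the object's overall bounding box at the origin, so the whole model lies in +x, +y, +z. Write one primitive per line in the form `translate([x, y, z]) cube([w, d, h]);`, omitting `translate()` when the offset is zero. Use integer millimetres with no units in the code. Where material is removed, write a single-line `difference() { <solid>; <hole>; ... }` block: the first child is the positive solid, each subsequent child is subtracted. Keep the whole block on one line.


difference() { cube([3210, 118, 2330]); translate([975, 0, 0]) cube([877, 118, 2075]); }
translate([0, 3522, 0]) cube([3210, 118, 2330]);
translate([0, 118, 0]) cube([118, 3404, 2330]);
translate([3092, 118, 0]) cube([118, 3404, 2330]);


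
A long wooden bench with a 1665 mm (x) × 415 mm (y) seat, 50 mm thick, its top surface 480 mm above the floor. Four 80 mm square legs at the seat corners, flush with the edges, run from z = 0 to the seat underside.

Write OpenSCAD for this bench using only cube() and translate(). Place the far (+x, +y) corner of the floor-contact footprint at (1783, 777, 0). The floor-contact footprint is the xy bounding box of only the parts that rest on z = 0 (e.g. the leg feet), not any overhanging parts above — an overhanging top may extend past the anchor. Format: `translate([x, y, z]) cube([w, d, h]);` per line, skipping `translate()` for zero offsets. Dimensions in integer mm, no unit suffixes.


translate([118, 362, 430]) cube([1665, 415, 50]);
translate([118, 362, 0]) cube([80, 80, 430]);
translate([118, 697, 0]) cube([80, 80, 430]);
translate([1703, 362, 0]) cube([80, 80, 430]);
translate([1703, 697, 0]) cube([80, 80, 430]);


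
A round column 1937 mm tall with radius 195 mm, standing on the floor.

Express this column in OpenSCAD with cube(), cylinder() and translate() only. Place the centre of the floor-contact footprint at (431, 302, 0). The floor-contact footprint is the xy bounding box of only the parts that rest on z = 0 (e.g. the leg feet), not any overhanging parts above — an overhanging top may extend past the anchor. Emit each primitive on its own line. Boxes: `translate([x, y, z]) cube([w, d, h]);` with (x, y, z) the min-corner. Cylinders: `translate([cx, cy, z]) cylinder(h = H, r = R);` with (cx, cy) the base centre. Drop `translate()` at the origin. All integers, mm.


translate([431, 302, 0]) cylinder(h = 1937, r = 195);


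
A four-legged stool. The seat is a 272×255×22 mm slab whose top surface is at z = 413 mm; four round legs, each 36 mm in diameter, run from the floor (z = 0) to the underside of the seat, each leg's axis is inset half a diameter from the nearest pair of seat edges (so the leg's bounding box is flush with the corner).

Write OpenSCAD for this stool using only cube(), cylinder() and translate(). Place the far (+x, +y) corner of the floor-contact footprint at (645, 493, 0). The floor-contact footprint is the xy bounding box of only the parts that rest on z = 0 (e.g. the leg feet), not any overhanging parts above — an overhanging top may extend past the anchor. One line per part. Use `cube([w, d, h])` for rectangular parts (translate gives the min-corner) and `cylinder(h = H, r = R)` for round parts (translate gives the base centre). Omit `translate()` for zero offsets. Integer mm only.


// leg_h = 413 - 22 = 391
translate([373, 238, 391]) cube([272, 255, 22]);
translate([391, 256, 0]) cylinder(h = 391, r = 18);
translate([627, 256, 0]) cylinder(h = 391, r = 18);
translate([391, 475, 0]) cylinder(h = 391, r = 18);
translate([627, 475, 0]) cylinder(h = 391, r = 18);


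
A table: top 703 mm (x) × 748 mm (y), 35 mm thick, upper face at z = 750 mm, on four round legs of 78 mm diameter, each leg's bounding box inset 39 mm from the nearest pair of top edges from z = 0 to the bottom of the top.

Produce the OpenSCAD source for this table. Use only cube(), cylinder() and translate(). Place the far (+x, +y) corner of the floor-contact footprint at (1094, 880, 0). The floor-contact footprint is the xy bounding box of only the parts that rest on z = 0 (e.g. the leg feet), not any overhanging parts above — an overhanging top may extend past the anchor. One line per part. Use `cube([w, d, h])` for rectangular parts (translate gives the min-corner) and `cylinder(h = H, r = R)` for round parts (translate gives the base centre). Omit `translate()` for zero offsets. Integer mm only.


// leg_h = 750 - 35 = 715
translate([430, 171, 715]) cube([703, 748, 35]);
translate([508, 249, 0]) cylinder(h = 715, r = 39);
translate([1055, 249, 0]) cylinder(h = 715, r = 39);
translate([508, 841, 0]) cylinder(h = 715, r = 39);
translate([1055, 841, 0]) cylinder(h = 715, r = 39);


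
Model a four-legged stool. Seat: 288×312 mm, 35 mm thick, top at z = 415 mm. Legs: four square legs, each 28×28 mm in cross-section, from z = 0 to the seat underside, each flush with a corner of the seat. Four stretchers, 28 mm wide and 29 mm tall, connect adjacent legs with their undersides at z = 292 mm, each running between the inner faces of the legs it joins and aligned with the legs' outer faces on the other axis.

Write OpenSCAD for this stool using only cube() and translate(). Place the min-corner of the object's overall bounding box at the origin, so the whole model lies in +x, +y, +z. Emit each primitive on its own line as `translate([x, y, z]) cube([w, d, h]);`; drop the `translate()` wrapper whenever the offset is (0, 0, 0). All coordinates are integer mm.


// leg_h = 415 - 35 = 380
// stretcher span = 288 - 2*28 = 232
translate([0, 0, 380]) cube([288, 312, 35]);
cube([28, 28, 380]);
translate([260, 0, 0]) cube([28, 28, 380]);
translate([0, 284, 0]) cube([28, 28, 380]);
translate([260, 284, 0]) cube([28, 28, 380]);
translate([28, 0, 292]) cube([232, 28, 29]);
translate([28, 284, 292]) cube([232, 28, 29]);
translate([0, 28, 292]) cube([28, 256, 29]);
translate([260, 28, 292]) cube([28, 256, 29]);


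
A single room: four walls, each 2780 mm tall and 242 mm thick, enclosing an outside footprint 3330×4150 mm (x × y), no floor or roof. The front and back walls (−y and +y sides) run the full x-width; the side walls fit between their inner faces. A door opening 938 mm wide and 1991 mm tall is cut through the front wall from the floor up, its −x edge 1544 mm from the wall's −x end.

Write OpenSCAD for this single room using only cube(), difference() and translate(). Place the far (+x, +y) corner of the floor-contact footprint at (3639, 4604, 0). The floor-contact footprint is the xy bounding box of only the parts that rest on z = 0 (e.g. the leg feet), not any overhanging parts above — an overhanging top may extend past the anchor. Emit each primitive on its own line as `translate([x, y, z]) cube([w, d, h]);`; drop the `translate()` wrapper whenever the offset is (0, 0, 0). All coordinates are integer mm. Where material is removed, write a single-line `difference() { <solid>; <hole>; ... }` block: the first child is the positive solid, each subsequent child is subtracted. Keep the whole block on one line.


difference() { translate([309, 454, 0]) cube([3330, 242, 2780]); translate([1853, 454, 0]) cube([938, 242, 1991]); }
translate([309, 4362, 0]) cube([3330, 242, 2780]);
translate([309, 696, 0]) cube([242, 3666, 2780]);
translate([3397, 696, 0]) cube([242, 3666, 2780]);
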